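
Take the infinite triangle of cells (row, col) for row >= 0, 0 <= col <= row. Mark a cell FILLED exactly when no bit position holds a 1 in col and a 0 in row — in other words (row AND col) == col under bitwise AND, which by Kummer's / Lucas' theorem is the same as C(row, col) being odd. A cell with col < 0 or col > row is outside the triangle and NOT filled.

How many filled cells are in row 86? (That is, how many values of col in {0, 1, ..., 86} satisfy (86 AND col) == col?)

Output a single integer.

86 in binary = 1010110
popcount(86) = number of 1-bits in 1010110 = 4
A col c satisfies (86 AND c) == c iff every set bit of c is also set in 86; each of the 4 set bits of 86 can independently be on or off in c.
count = 2^4 = 16

Answer: 16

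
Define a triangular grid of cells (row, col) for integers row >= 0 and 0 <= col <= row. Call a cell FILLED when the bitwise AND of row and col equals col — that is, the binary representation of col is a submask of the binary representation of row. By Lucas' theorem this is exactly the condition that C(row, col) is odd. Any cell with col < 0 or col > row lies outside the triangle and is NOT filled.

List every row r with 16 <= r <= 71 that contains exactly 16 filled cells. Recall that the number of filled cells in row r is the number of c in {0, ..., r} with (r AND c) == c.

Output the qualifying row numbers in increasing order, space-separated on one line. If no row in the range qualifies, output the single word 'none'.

Answer: 23 27 29 30 39 43 45 46 51 53 54 57 58 60 71

Derivation:
Row r has 2^popcount(r) filled cells, so we need popcount(r) = log2(16) = 4.
Scan r = 16..71 and keep those with exactly 4 one-bits:
r=16=10000 popcount=1 -> skip
r=17=10001 popcount=2 -> skip
r=18=10010 popcount=2 -> skip
r=19=10011 popcount=3 -> skip
r=20=10100 popcount=2 -> skip
r=21=10101 popcount=3 -> skip
r=22=10110 popcount=3 -> skip
r=23=10111 popcount=4 -> KEEP
r=24=11000 popcount=2 -> skip
r=25=11001 popcount=3 -> skip
r=26=11010 popcount=3 -> skip
r=27=11011 popcount=4 -> KEEP
r=28=11100 popcount=3 -> skip
r=29=11101 popcount=4 -> KEEP
r=30=11110 popcount=4 -> KEEP
r=31=11111 popcount=5 -> skip
r=32=100000 popcount=1 -> skip
r=33=100001 popcount=2 -> skip
r=34=100010 popcount=2 -> skip
r=35=100011 popcount=3 -> skip
r=36=100100 popcount=2 -> skip
r=37=100101 popcount=3 -> skip
r=38=100110 popcount=3 -> skip
r=39=100111 popcount=4 -> KEEP
r=40=101000 popcount=2 -> skip
r=41=101001 popcount=3 -> skip
r=42=101010 popcount=3 -> skip
r=43=101011 popcount=4 -> KEEP
r=44=101100 popcount=3 -> skip
r=45=101101 popcount=4 -> KEEP
r=46=101110 popcount=4 -> KEEP
r=47=101111 popcount=5 -> skip
r=48=110000 popcount=2 -> skip
r=49=110001 popcount=3 -> skip
r=50=110010 popcount=3 -> skip
r=51=110011 popcount=4 -> KEEP
r=52=110100 popcount=3 -> skip
r=53=110101 popcount=4 -> KEEP
r=54=110110 popcount=4 -> KEEP
r=55=110111 popcount=5 -> skip
r=56=111000 popcount=3 -> skip
r=57=111001 popcount=4 -> KEEP
r=58=111010 popcount=4 -> KEEP
r=59=111011 popcount=5 -> skip
r=60=111100 popcount=4 -> KEEP
r=61=111101 popcount=5 -> skip
r=62=111110 popcount=5 -> skip
r=63=111111 popcount=6 -> skip
r=64=1000000 popcount=1 -> skip
r=65=1000001 popcount=2 -> skip
r=66=1000010 popcount=2 -> skip
r=67=1000011 popcount=3 -> skip
r=68=1000100 popcount=2 -> skip
r=69=1000101 popcount=3 -> skip
r=70=1000110 popcount=3 -> skip
r=71=1000111 popcount=4 -> KEEP
Kept rows: 23 27 29 30 39 43 45 46 51 53 54 57 58 60 71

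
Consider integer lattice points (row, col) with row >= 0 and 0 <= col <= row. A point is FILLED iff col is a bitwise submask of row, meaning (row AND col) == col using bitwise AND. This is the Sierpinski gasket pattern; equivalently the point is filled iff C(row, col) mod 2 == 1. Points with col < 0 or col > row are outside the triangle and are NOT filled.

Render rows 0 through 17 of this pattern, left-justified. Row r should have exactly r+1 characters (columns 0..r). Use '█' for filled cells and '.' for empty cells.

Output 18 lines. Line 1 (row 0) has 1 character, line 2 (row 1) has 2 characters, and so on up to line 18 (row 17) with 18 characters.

r0=0: █
r1=1: ██
r2=10: █.█
r3=11: ████
r4=100: █...█
r5=101: ██..██
r6=110: █.█.█.█
r7=111: ████████
r8=1000: █.......█
r9=1001: ██......██
r10=1010: █.█.....█.█
r11=1011: ████....████
r12=1100: █...█...█...█
r13=1101: ██..██..██..██
r14=1110: █.█.█.█.█.█.█.█
r15=1111: ████████████████
r16=10000: █...............█
r17=10001: ██..............██

Answer: █
██
█.█
████
█...█
██..██
█.█.█.█
████████
█.......█
██......██
█.█.....█.█
████....████
█...█...█...█
██..██..██..██
█.█.█.█.█.█.█.█
████████████████
█...............█
██..............██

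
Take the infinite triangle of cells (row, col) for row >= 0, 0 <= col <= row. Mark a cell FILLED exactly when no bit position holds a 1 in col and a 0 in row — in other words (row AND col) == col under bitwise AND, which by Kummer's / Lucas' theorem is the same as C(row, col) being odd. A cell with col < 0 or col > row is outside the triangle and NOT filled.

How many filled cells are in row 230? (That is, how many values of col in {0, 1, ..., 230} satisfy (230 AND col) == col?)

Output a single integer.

Answer: 32

Derivation:
230 in binary = 11100110
popcount(230) = number of 1-bits in 11100110 = 5
A col c satisfies (230 AND c) == c iff every set bit of c is also set in 230; each of the 5 set bits of 230 can independently be on or off in c.
count = 2^5 = 32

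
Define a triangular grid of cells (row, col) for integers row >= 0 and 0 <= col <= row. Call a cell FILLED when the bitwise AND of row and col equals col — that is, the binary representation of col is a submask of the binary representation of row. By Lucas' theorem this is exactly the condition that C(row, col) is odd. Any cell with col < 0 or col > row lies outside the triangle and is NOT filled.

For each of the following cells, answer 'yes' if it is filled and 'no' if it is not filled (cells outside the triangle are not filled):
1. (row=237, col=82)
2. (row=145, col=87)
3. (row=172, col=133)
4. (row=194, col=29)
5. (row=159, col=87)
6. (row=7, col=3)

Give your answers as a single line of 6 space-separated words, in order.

(237,82): row=0b11101101, col=0b1010010, row AND col = 0b1000000 = 64; 64 != 82 -> empty
(145,87): row=0b10010001, col=0b1010111, row AND col = 0b10001 = 17; 17 != 87 -> empty
(172,133): row=0b10101100, col=0b10000101, row AND col = 0b10000100 = 132; 132 != 133 -> empty
(194,29): row=0b11000010, col=0b11101, row AND col = 0b0 = 0; 0 != 29 -> empty
(159,87): row=0b10011111, col=0b1010111, row AND col = 0b10111 = 23; 23 != 87 -> empty
(7,3): row=0b111, col=0b11, row AND col = 0b11 = 3; 3 == 3 -> filled

Answer: no no no no no yes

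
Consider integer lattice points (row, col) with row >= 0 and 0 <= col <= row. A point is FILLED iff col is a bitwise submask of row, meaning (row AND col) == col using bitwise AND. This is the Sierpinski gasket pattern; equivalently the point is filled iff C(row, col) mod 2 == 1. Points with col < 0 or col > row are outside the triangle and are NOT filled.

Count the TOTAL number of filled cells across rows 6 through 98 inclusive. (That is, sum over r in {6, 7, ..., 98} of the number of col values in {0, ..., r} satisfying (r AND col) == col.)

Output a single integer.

r6=110 pc2: +4 =4
r7=111 pc3: +8 =12
r8=1000 pc1: +2 =14
r9=1001 pc2: +4 =18
r10=1010 pc2: +4 =22
r11=1011 pc3: +8 =30
r12=1100 pc2: +4 =34
r13=1101 pc3: +8 =42
r14=1110 pc3: +8 =50
r15=1111 pc4: +16 =66
r16=10000 pc1: +2 =68
r17=10001 pc2: +4 =72
r18=10010 pc2: +4 =76
r19=10011 pc3: +8 =84
r20=10100 pc2: +4 =88
r21=10101 pc3: +8 =96
r22=10110 pc3: +8 =104
r23=10111 pc4: +16 =120
r24=11000 pc2: +4 =124
r25=11001 pc3: +8 =132
r26=11010 pc3: +8 =140
r27=11011 pc4: +16 =156
r28=11100 pc3: +8 =164
r29=11101 pc4: +16 =180
r30=11110 pc4: +16 =196
r31=11111 pc5: +32 =228
r32=100000 pc1: +2 =230
r33=100001 pc2: +4 =234
r34=100010 pc2: +4 =238
r35=100011 pc3: +8 =246
r36=100100 pc2: +4 =250
r37=100101 pc3: +8 =258
r38=100110 pc3: +8 =266
r39=100111 pc4: +16 =282
r40=101000 pc2: +4 =286
r41=101001 pc3: +8 =294
r42=101010 pc3: +8 =302
r43=101011 pc4: +16 =318
r44=101100 pc3: +8 =326
r45=101101 pc4: +16 =342
r46=101110 pc4: +16 =358
r47=101111 pc5: +32 =390
r48=110000 pc2: +4 =394
r49=110001 pc3: +8 =402
r50=110010 pc3: +8 =410
r51=110011 pc4: +16 =426
r52=110100 pc3: +8 =434
r53=110101 pc4: +16 =450
r54=110110 pc4: +16 =466
r55=110111 pc5: +32 =498
r56=111000 pc3: +8 =506
r57=111001 pc4: +16 =522
r58=111010 pc4: +16 =538
r59=111011 pc5: +32 =570
r60=111100 pc4: +16 =586
r61=111101 pc5: +32 =618
r62=111110 pc5: +32 =650
r63=111111 pc6: +64 =714
r64=1000000 pc1: +2 =716
r65=1000001 pc2: +4 =720
r66=1000010 pc2: +4 =724
r67=1000011 pc3: +8 =732
r68=1000100 pc2: +4 =736
r69=1000101 pc3: +8 =744
r70=1000110 pc3: +8 =752
r71=1000111 pc4: +16 =768
r72=1001000 pc2: +4 =772
r73=1001001 pc3: +8 =780
r74=1001010 pc3: +8 =788
r75=1001011 pc4: +16 =804
r76=1001100 pc3: +8 =812
r77=1001101 pc4: +16 =828
r78=1001110 pc4: +16 =844
r79=1001111 pc5: +32 =876
r80=1010000 pc2: +4 =880
r81=1010001 pc3: +8 =888
r82=1010010 pc3: +8 =896
r83=1010011 pc4: +16 =912
r84=1010100 pc3: +8 =920
r85=1010101 pc4: +16 =936
r86=1010110 pc4: +16 =952
r87=1010111 pc5: +32 =984
r88=1011000 pc3: +8 =992
r89=1011001 pc4: +16 =1008
r90=1011010 pc4: +16 =1024
r91=1011011 pc5: +32 =1056
r92=1011100 pc4: +16 =1072
r93=1011101 pc5: +32 =1104
r94=1011110 pc5: +32 =1136
r95=1011111 pc6: +64 =1200
r96=1100000 pc2: +4 =1204
r97=1100001 pc3: +8 =1212
r98=1100010 pc3: +8 =1220

Answer: 1220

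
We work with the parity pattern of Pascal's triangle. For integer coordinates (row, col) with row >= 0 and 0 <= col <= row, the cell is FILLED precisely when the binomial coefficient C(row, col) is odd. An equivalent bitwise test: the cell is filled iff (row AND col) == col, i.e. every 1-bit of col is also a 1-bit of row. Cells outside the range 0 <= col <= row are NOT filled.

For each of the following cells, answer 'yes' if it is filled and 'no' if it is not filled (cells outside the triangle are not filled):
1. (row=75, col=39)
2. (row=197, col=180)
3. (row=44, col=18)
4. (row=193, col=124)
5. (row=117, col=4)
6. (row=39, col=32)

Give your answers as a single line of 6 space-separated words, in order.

(75,39): row=0b1001011, col=0b100111, row AND col = 0b11 = 3; 3 != 39 -> empty
(197,180): row=0b11000101, col=0b10110100, row AND col = 0b10000100 = 132; 132 != 180 -> empty
(44,18): row=0b101100, col=0b10010, row AND col = 0b0 = 0; 0 != 18 -> empty
(193,124): row=0b11000001, col=0b1111100, row AND col = 0b1000000 = 64; 64 != 124 -> empty
(117,4): row=0b1110101, col=0b100, row AND col = 0b100 = 4; 4 == 4 -> filled
(39,32): row=0b100111, col=0b100000, row AND col = 0b100000 = 32; 32 == 32 -> filled

Answer: no no no no yes yes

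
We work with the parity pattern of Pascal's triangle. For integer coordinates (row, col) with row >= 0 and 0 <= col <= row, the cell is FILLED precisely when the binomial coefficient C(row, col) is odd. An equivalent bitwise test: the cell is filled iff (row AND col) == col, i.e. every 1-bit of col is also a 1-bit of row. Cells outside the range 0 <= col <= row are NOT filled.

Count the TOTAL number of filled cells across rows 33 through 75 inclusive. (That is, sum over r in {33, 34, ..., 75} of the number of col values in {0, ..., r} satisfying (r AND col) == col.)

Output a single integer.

Answer: 574

Derivation:
r33=100001 pc2: +4 =4
r34=100010 pc2: +4 =8
r35=100011 pc3: +8 =16
r36=100100 pc2: +4 =20
r37=100101 pc3: +8 =28
r38=100110 pc3: +8 =36
r39=100111 pc4: +16 =52
r40=101000 pc2: +4 =56
r41=101001 pc3: +8 =64
r42=101010 pc3: +8 =72
r43=101011 pc4: +16 =88
r44=101100 pc3: +8 =96
r45=101101 pc4: +16 =112
r46=101110 pc4: +16 =128
r47=101111 pc5: +32 =160
r48=110000 pc2: +4 =164
r49=110001 pc3: +8 =172
r50=110010 pc3: +8 =180
r51=110011 pc4: +16 =196
r52=110100 pc3: +8 =204
r53=110101 pc4: +16 =220
r54=110110 pc4: +16 =236
r55=110111 pc5: +32 =268
r56=111000 pc3: +8 =276
r57=111001 pc4: +16 =292
r58=111010 pc4: +16 =308
r59=111011 pc5: +32 =340
r60=111100 pc4: +16 =356
r61=111101 pc5: +32 =388
r62=111110 pc5: +32 =420
r63=111111 pc6: +64 =484
r64=1000000 pc1: +2 =486
r65=1000001 pc2: +4 =490
r66=1000010 pc2: +4 =494
r67=1000011 pc3: +8 =502
r68=1000100 pc2: +4 =506
r69=1000101 pc3: +8 =514
r70=1000110 pc3: +8 =522
r71=1000111 pc4: +16 =538
r72=1001000 pc2: +4 =542
r73=1001001 pc3: +8 =550
r74=1001010 pc3: +8 =558
r75=1001011 pc4: +16 =574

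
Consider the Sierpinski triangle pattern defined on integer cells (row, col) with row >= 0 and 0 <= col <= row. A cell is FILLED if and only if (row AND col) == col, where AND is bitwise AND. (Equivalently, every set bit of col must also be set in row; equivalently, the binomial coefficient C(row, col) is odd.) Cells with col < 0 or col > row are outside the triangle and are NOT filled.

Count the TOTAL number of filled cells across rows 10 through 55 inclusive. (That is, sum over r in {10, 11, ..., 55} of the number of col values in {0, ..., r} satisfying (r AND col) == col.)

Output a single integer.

Answer: 480

Derivation:
r10=1010 pc2: +4 =4
r11=1011 pc3: +8 =12
r12=1100 pc2: +4 =16
r13=1101 pc3: +8 =24
r14=1110 pc3: +8 =32
r15=1111 pc4: +16 =48
r16=10000 pc1: +2 =50
r17=10001 pc2: +4 =54
r18=10010 pc2: +4 =58
r19=10011 pc3: +8 =66
r20=10100 pc2: +4 =70
r21=10101 pc3: +8 =78
r22=10110 pc3: +8 =86
r23=10111 pc4: +16 =102
r24=11000 pc2: +4 =106
r25=11001 pc3: +8 =114
r26=11010 pc3: +8 =122
r27=11011 pc4: +16 =138
r28=11100 pc3: +8 =146
r29=11101 pc4: +16 =162
r30=11110 pc4: +16 =178
r31=11111 pc5: +32 =210
r32=100000 pc1: +2 =212
r33=100001 pc2: +4 =216
r34=100010 pc2: +4 =220
r35=100011 pc3: +8 =228
r36=100100 pc2: +4 =232
r37=100101 pc3: +8 =240
r38=100110 pc3: +8 =248
r39=100111 pc4: +16 =264
r40=101000 pc2: +4 =268
r41=101001 pc3: +8 =276
r42=101010 pc3: +8 =284
r43=101011 pc4: +16 =300
r44=101100 pc3: +8 =308
r45=101101 pc4: +16 =324
r46=101110 pc4: +16 =340
r47=101111 pc5: +32 =372
r48=110000 pc2: +4 =376
r49=110001 pc3: +8 =384
r50=110010 pc3: +8 =392
r51=110011 pc4: +16 =408
r52=110100 pc3: +8 =416
r53=110101 pc4: +16 =432
r54=110110 pc4: +16 =448
r55=110111 pc5: +32 =480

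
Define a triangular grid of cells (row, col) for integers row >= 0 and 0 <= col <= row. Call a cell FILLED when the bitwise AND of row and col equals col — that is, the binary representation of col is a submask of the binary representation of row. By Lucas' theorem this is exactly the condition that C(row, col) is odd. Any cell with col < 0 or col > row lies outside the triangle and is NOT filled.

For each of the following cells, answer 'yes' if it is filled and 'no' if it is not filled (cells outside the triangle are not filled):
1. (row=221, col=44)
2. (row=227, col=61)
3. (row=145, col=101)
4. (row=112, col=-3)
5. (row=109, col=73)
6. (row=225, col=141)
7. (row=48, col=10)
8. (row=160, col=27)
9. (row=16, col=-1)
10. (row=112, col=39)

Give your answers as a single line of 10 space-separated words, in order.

Answer: no no no no yes no no no no no

Derivation:
(221,44): row=0b11011101, col=0b101100, row AND col = 0b1100 = 12; 12 != 44 -> empty
(227,61): row=0b11100011, col=0b111101, row AND col = 0b100001 = 33; 33 != 61 -> empty
(145,101): row=0b10010001, col=0b1100101, row AND col = 0b1 = 1; 1 != 101 -> empty
(112,-3): col outside [0, 112] -> not filled
(109,73): row=0b1101101, col=0b1001001, row AND col = 0b1001001 = 73; 73 == 73 -> filled
(225,141): row=0b11100001, col=0b10001101, row AND col = 0b10000001 = 129; 129 != 141 -> empty
(48,10): row=0b110000, col=0b1010, row AND col = 0b0 = 0; 0 != 10 -> empty
(160,27): row=0b10100000, col=0b11011, row AND col = 0b0 = 0; 0 != 27 -> empty
(16,-1): col outside [0, 16] -> not filled
(112,39): row=0b1110000, col=0b100111, row AND col = 0b100000 = 32; 32 != 39 -> empty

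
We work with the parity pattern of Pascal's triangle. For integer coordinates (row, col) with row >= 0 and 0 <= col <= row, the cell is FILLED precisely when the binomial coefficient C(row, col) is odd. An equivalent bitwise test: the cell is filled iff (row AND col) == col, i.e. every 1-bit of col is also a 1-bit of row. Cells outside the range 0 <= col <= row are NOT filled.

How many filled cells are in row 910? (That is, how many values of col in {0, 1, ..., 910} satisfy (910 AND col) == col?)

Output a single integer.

910 in binary = 1110001110
popcount(910) = number of 1-bits in 1110001110 = 6
A col c satisfies (910 AND c) == c iff every set bit of c is also set in 910; each of the 6 set bits of 910 can independently be on or off in c.
count = 2^6 = 64

Answer: 64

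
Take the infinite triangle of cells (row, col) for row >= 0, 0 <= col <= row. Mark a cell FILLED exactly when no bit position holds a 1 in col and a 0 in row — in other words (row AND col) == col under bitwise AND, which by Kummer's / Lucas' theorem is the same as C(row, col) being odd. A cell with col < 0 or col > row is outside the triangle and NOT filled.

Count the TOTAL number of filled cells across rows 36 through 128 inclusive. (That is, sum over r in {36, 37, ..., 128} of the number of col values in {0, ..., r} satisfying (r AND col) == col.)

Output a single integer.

r36=100100 pc2: +4 =4
r37=100101 pc3: +8 =12
r38=100110 pc3: +8 =20
r39=100111 pc4: +16 =36
r40=101000 pc2: +4 =40
r41=101001 pc3: +8 =48
r42=101010 pc3: +8 =56
r43=101011 pc4: +16 =72
r44=101100 pc3: +8 =80
r45=101101 pc4: +16 =96
r46=101110 pc4: +16 =112
r47=101111 pc5: +32 =144
r48=110000 pc2: +4 =148
r49=110001 pc3: +8 =156
r50=110010 pc3: +8 =164
r51=110011 pc4: +16 =180
r52=110100 pc3: +8 =188
r53=110101 pc4: +16 =204
r54=110110 pc4: +16 =220
r55=110111 pc5: +32 =252
r56=111000 pc3: +8 =260
r57=111001 pc4: +16 =276
r58=111010 pc4: +16 =292
r59=111011 pc5: +32 =324
r60=111100 pc4: +16 =340
r61=111101 pc5: +32 =372
r62=111110 pc5: +32 =404
r63=111111 pc6: +64 =468
r64=1000000 pc1: +2 =470
r65=1000001 pc2: +4 =474
r66=1000010 pc2: +4 =478
r67=1000011 pc3: +8 =486
r68=1000100 pc2: +4 =490
r69=1000101 pc3: +8 =498
r70=1000110 pc3: +8 =506
r71=1000111 pc4: +16 =522
r72=1001000 pc2: +4 =526
r73=1001001 pc3: +8 =534
r74=1001010 pc3: +8 =542
r75=1001011 pc4: +16 =558
r76=1001100 pc3: +8 =566
r77=1001101 pc4: +16 =582
r78=1001110 pc4: +16 =598
r79=1001111 pc5: +32 =630
r80=1010000 pc2: +4 =634
r81=1010001 pc3: +8 =642
r82=1010010 pc3: +8 =650
r83=1010011 pc4: +16 =666
r84=1010100 pc3: +8 =674
r85=1010101 pc4: +16 =690
r86=1010110 pc4: +16 =706
r87=1010111 pc5: +32 =738
r88=1011000 pc3: +8 =746
r89=1011001 pc4: +16 =762
r90=1011010 pc4: +16 =778
r91=1011011 pc5: +32 =810
r92=1011100 pc4: +16 =826
r93=1011101 pc5: +32 =858
r94=1011110 pc5: +32 =890
r95=1011111 pc6: +64 =954
r96=1100000 pc2: +4 =958
r97=1100001 pc3: +8 =966
r98=1100010 pc3: +8 =974
r99=1100011 pc4: +16 =990
r100=1100100 pc3: +8 =998
r101=1100101 pc4: +16 =1014
r102=1100110 pc4: +16 =1030
r103=1100111 pc5: +32 =1062
r104=1101000 pc3: +8 =1070
r105=1101001 pc4: +16 =1086
r106=1101010 pc4: +16 =1102
r107=1101011 pc5: +32 =1134
r108=1101100 pc4: +16 =1150
r109=1101101 pc5: +32 =1182
r110=1101110 pc5: +32 =1214
r111=1101111 pc6: +64 =1278
r112=1110000 pc3: +8 =1286
r113=1110001 pc4: +16 =1302
r114=1110010 pc4: +16 =1318
r115=1110011 pc5: +32 =1350
r116=1110100 pc4: +16 =1366
r117=1110101 pc5: +32 =1398
r118=1110110 pc5: +32 =1430
r119=1110111 pc6: +64 =1494
r120=1111000 pc4: +16 =1510
r121=1111001 pc5: +32 =1542
r122=1111010 pc5: +32 =1574
r123=1111011 pc6: +64 =1638
r124=1111100 pc5: +32 =1670
r125=1111101 pc6: +64 =1734
r126=1111110 pc6: +64 =1798
r127=1111111 pc7: +128 =1926
r128=10000000 pc1: +2 =1928

Answer: 1928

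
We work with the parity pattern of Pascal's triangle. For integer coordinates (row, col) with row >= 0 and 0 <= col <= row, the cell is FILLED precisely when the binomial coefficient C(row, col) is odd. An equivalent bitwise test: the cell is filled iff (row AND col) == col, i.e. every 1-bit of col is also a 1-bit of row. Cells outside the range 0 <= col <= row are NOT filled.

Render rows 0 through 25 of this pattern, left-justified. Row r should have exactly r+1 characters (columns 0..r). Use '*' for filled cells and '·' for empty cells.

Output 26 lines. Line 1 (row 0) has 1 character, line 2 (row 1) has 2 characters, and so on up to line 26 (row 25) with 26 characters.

r0=0: *
r1=1: **
r2=10: *·*
r3=11: ****
r4=100: *···*
r5=101: **··**
r6=110: *·*·*·*
r7=111: ********
r8=1000: *·······*
r9=1001: **······**
r10=1010: *·*·····*·*
r11=1011: ****····****
r12=1100: *···*···*···*
r13=1101: **··**··**··**
r14=1110: *·*·*·*·*·*·*·*
r15=1111: ****************
r16=10000: *···············*
r17=10001: **··············**
r18=10010: *·*·············*·*
r19=10011: ****············****
r20=10100: *···*···········*···*
r21=10101: **··**··········**··**
r22=10110: *·*·*·*·········*·*·*·*
r23=10111: ********········********
r24=11000: *·······*·······*·······*
r25=11001: **······**······**······**

Answer: *
**
*·*
****
*···*
**··**
*·*·*·*
********
*·······*
**······**
*·*·····*·*
****····****
*···*···*···*
**··**··**··**
*·*·*·*·*·*·*·*
****************
*···············*
**··············**
*·*·············*·*
****············****
*···*···········*···*
**··**··········**··**
*·*·*·*·········*·*·*·*
********········********
*·······*·······*·······*
**······**······**······**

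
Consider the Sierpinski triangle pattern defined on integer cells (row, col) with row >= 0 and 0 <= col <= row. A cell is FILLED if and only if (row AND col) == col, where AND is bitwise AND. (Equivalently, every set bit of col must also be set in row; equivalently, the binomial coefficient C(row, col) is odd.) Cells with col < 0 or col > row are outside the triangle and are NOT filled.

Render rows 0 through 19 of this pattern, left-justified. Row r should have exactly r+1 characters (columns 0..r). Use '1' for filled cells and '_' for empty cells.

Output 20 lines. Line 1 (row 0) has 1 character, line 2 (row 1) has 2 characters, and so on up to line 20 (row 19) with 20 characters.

r0=0: 1
r1=1: 11
r2=10: 1_1
r3=11: 1111
r4=100: 1___1
r5=101: 11__11
r6=110: 1_1_1_1
r7=111: 11111111
r8=1000: 1_______1
r9=1001: 11______11
r10=1010: 1_1_____1_1
r11=1011: 1111____1111
r12=1100: 1___1___1___1
r13=1101: 11__11__11__11
r14=1110: 1_1_1_1_1_1_1_1
r15=1111: 1111111111111111
r16=10000: 1_______________1
r17=10001: 11______________11
r18=10010: 1_1_____________1_1
r19=10011: 1111____________1111

Answer: 1
11
1_1
1111
1___1
11__11
1_1_1_1
11111111
1_______1
11______11
1_1_____1_1
1111____1111
1___1___1___1
11__11__11__11
1_1_1_1_1_1_1_1
1111111111111111
1_______________1
11______________11
1_1_____________1_1
1111____________1111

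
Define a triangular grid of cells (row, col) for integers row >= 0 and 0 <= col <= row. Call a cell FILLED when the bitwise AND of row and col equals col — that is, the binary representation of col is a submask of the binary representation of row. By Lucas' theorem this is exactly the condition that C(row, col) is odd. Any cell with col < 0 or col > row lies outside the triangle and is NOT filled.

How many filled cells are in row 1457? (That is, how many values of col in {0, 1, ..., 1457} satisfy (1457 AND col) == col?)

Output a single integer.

Answer: 64

Derivation:
1457 in binary = 10110110001
popcount(1457) = number of 1-bits in 10110110001 = 6
A col c satisfies (1457 AND c) == c iff every set bit of c is also set in 1457; each of the 6 set bits of 1457 can independently be on or off in c.
count = 2^6 = 64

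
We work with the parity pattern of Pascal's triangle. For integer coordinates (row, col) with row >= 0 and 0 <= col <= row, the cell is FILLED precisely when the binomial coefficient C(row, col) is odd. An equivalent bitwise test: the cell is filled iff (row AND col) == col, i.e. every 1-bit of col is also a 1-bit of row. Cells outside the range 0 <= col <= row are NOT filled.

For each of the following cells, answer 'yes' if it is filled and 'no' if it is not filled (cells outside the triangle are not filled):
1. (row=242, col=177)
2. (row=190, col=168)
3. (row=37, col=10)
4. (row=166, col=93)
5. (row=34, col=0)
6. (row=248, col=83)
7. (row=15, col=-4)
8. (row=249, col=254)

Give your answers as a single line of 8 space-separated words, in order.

Answer: no yes no no yes no no no

Derivation:
(242,177): row=0b11110010, col=0b10110001, row AND col = 0b10110000 = 176; 176 != 177 -> empty
(190,168): row=0b10111110, col=0b10101000, row AND col = 0b10101000 = 168; 168 == 168 -> filled
(37,10): row=0b100101, col=0b1010, row AND col = 0b0 = 0; 0 != 10 -> empty
(166,93): row=0b10100110, col=0b1011101, row AND col = 0b100 = 4; 4 != 93 -> empty
(34,0): row=0b100010, col=0b0, row AND col = 0b0 = 0; 0 == 0 -> filled
(248,83): row=0b11111000, col=0b1010011, row AND col = 0b1010000 = 80; 80 != 83 -> empty
(15,-4): col outside [0, 15] -> not filled
(249,254): col outside [0, 249] -> not filled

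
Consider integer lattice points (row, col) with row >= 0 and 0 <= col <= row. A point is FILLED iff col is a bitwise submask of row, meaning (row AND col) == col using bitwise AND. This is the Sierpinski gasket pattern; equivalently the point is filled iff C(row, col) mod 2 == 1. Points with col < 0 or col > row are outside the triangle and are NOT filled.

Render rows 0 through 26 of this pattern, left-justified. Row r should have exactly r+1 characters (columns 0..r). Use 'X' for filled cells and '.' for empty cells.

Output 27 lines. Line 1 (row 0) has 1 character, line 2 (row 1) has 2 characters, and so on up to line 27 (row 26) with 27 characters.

r0=0: X
r1=1: XX
r2=10: X.X
r3=11: XXXX
r4=100: X...X
r5=101: XX..XX
r6=110: X.X.X.X
r7=111: XXXXXXXX
r8=1000: X.......X
r9=1001: XX......XX
r10=1010: X.X.....X.X
r11=1011: XXXX....XXXX
r12=1100: X...X...X...X
r13=1101: XX..XX..XX..XX
r14=1110: X.X.X.X.X.X.X.X
r15=1111: XXXXXXXXXXXXXXXX
r16=10000: X...............X
r17=10001: XX..............XX
r18=10010: X.X.............X.X
r19=10011: XXXX............XXXX
r20=10100: X...X...........X...X
r21=10101: XX..XX..........XX..XX
r22=10110: X.X.X.X.........X.X.X.X
r23=10111: XXXXXXXX........XXXXXXXX
r24=11000: X.......X.......X.......X
r25=11001: XX......XX......XX......XX
r26=11010: X.X.....X.X.....X.X.....X.X

Answer: X
XX
X.X
XXXX
X...X
XX..XX
X.X.X.X
XXXXXXXX
X.......X
XX......XX
X.X.....X.X
XXXX....XXXX
X...X...X...X
XX..XX..XX..XX
X.X.X.X.X.X.X.X
XXXXXXXXXXXXXXXX
X...............X
XX..............XX
X.X.............X.X
XXXX............XXXX
X...X...........X...X
XX..XX..........XX..XX
X.X.X.X.........X.X.X.X
XXXXXXXX........XXXXXXXX
X.......X.......X.......X
XX......XX......XX......XX
X.X.....X.X.....X.X.....X.X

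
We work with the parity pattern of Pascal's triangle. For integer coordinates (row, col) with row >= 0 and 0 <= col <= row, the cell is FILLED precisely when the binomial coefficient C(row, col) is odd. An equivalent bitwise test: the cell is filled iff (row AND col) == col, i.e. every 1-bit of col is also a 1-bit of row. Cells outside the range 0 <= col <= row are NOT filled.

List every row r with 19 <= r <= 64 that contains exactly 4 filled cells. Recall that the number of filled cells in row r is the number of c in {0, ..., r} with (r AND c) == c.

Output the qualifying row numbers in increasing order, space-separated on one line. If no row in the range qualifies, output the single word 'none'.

Row r has 2^popcount(r) filled cells, so we need popcount(r) = log2(4) = 2.
Scan r = 19..64 and keep those with exactly 2 one-bits:
r=19=10011 popcount=3 -> skip
r=20=10100 popcount=2 -> KEEP
r=21=10101 popcount=3 -> skip
r=22=10110 popcount=3 -> skip
r=23=10111 popcount=4 -> skip
r=24=11000 popcount=2 -> KEEP
r=25=11001 popcount=3 -> skip
r=26=11010 popcount=3 -> skip
r=27=11011 popcount=4 -> skip
r=28=11100 popcount=3 -> skip
r=29=11101 popcount=4 -> skip
r=30=11110 popcount=4 -> skip
r=31=11111 popcount=5 -> skip
r=32=100000 popcount=1 -> skip
r=33=100001 popcount=2 -> KEEP
r=34=100010 popcount=2 -> KEEP
r=35=100011 popcount=3 -> skip
r=36=100100 popcount=2 -> KEEP
r=37=100101 popcount=3 -> skip
r=38=100110 popcount=3 -> skip
r=39=100111 popcount=4 -> skip
r=40=101000 popcount=2 -> KEEP
r=41=101001 popcount=3 -> skip
r=42=101010 popcount=3 -> skip
r=43=101011 popcount=4 -> skip
r=44=101100 popcount=3 -> skip
r=45=101101 popcount=4 -> skip
r=46=101110 popcount=4 -> skip
r=47=101111 popcount=5 -> skip
r=48=110000 popcount=2 -> KEEP
r=49=110001 popcount=3 -> skip
r=50=110010 popcount=3 -> skip
r=51=110011 popcount=4 -> skip
r=52=110100 popcount=3 -> skip
r=53=110101 popcount=4 -> skip
r=54=110110 popcount=4 -> skip
r=55=110111 popcount=5 -> skip
r=56=111000 popcount=3 -> skip
r=57=111001 popcount=4 -> skip
r=58=111010 popcount=4 -> skip
r=59=111011 popcount=5 -> skip
r=60=111100 popcount=4 -> skip
r=61=111101 popcount=5 -> skip
r=62=111110 popcount=5 -> skip
r=63=111111 popcount=6 -> skip
r=64=1000000 popcount=1 -> skip
Kept rows: 20 24 33 34 36 40 48

Answer: 20 24 33 34 36 40 48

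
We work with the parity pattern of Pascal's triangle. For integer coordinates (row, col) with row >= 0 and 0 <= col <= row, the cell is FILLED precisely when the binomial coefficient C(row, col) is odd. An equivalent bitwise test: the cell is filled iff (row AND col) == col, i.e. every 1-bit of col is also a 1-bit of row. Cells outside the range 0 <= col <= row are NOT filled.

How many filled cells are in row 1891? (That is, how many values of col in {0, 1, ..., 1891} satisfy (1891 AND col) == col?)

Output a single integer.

Answer: 128

Derivation:
1891 in binary = 11101100011
popcount(1891) = number of 1-bits in 11101100011 = 7
A col c satisfies (1891 AND c) == c iff every set bit of c is also set in 1891; each of the 7 set bits of 1891 can independently be on or off in c.
count = 2^7 = 128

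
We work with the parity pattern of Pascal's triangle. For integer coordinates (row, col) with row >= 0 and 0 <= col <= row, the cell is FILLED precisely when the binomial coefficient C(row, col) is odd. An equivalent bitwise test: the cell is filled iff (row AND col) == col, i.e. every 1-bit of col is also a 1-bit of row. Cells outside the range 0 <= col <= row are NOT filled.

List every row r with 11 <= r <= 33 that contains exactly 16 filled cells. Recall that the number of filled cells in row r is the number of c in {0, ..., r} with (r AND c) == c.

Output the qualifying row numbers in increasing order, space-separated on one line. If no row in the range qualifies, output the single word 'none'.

Row r has 2^popcount(r) filled cells, so we need popcount(r) = log2(16) = 4.
Scan r = 11..33 and keep those with exactly 4 one-bits:
r=11=1011 popcount=3 -> skip
r=12=1100 popcount=2 -> skip
r=13=1101 popcount=3 -> skip
r=14=1110 popcount=3 -> skip
r=15=1111 popcount=4 -> KEEP
r=16=10000 popcount=1 -> skip
r=17=10001 popcount=2 -> skip
r=18=10010 popcount=2 -> skip
r=19=10011 popcount=3 -> skip
r=20=10100 popcount=2 -> skip
r=21=10101 popcount=3 -> skip
r=22=10110 popcount=3 -> skip
r=23=10111 popcount=4 -> KEEP
r=24=11000 popcount=2 -> skip
r=25=11001 popcount=3 -> skip
r=26=11010 popcount=3 -> skip
r=27=11011 popcount=4 -> KEEP
r=28=11100 popcount=3 -> skip
r=29=11101 popcount=4 -> KEEP
r=30=11110 popcount=4 -> KEEP
r=31=11111 popcount=5 -> skip
r=32=100000 popcount=1 -> skip
r=33=100001 popcount=2 -> skip
Kept rows: 15 23 27 29 30

Answer: 15 23 27 29 30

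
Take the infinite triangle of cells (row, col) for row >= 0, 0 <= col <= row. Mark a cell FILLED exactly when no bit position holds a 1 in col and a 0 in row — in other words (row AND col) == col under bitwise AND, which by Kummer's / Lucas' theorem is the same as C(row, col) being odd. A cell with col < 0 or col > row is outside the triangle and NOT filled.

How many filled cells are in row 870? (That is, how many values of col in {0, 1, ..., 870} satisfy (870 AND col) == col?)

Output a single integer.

Answer: 64

Derivation:
870 in binary = 1101100110
popcount(870) = number of 1-bits in 1101100110 = 6
A col c satisfies (870 AND c) == c iff every set bit of c is also set in 870; each of the 6 set bits of 870 can independently be on or off in c.
count = 2^6 = 64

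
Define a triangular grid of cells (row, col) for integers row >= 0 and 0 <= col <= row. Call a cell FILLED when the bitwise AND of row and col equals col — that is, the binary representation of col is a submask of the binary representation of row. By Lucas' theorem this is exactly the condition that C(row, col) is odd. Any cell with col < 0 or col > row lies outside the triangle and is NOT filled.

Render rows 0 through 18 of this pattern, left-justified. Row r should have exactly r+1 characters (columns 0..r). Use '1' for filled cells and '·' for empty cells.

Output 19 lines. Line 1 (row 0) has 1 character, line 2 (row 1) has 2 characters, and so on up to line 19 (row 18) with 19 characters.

Answer: 1
11
1·1
1111
1···1
11··11
1·1·1·1
11111111
1·······1
11······11
1·1·····1·1
1111····1111
1···1···1···1
11··11··11··11
1·1·1·1·1·1·1·1
1111111111111111
1···············1
11··············11
1·1·············1·1

Derivation:
r0=0: 1
r1=1: 11
r2=10: 1·1
r3=11: 1111
r4=100: 1···1
r5=101: 11··11
r6=110: 1·1·1·1
r7=111: 11111111
r8=1000: 1·······1
r9=1001: 11······11
r10=1010: 1·1·····1·1
r11=1011: 1111····1111
r12=1100: 1···1···1···1
r13=1101: 11··11··11··11
r14=1110: 1·1·1·1·1·1·1·1
r15=1111: 1111111111111111
r16=10000: 1···············1
r17=10001: 11··············11
r18=10010: 1·1·············1·1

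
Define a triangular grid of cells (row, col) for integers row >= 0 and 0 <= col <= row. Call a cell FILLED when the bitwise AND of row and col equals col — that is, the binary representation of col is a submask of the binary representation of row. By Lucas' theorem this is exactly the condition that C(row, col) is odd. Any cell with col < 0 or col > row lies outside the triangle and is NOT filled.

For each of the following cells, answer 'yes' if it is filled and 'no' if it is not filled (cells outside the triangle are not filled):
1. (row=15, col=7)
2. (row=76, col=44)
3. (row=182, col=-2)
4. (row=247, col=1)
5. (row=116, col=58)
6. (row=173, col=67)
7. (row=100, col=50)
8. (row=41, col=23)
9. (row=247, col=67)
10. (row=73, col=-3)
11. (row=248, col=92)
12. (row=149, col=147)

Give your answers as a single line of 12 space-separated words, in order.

Answer: yes no no yes no no no no yes no no no

Derivation:
(15,7): row=0b1111, col=0b111, row AND col = 0b111 = 7; 7 == 7 -> filled
(76,44): row=0b1001100, col=0b101100, row AND col = 0b1100 = 12; 12 != 44 -> empty
(182,-2): col outside [0, 182] -> not filled
(247,1): row=0b11110111, col=0b1, row AND col = 0b1 = 1; 1 == 1 -> filled
(116,58): row=0b1110100, col=0b111010, row AND col = 0b110000 = 48; 48 != 58 -> empty
(173,67): row=0b10101101, col=0b1000011, row AND col = 0b1 = 1; 1 != 67 -> empty
(100,50): row=0b1100100, col=0b110010, row AND col = 0b100000 = 32; 32 != 50 -> empty
(41,23): row=0b101001, col=0b10111, row AND col = 0b1 = 1; 1 != 23 -> empty
(247,67): row=0b11110111, col=0b1000011, row AND col = 0b1000011 = 67; 67 == 67 -> filled
(73,-3): col outside [0, 73] -> not filled
(248,92): row=0b11111000, col=0b1011100, row AND col = 0b1011000 = 88; 88 != 92 -> empty
(149,147): row=0b10010101, col=0b10010011, row AND col = 0b10010001 = 145; 145 != 147 -> empty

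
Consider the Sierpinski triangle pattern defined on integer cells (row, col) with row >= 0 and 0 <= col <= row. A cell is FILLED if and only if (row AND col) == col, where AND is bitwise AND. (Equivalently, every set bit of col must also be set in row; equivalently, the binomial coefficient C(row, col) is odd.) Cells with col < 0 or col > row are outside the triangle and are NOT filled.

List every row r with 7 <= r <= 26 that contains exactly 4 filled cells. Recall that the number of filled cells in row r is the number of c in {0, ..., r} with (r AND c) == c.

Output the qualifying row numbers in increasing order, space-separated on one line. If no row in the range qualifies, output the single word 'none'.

Answer: 9 10 12 17 18 20 24

Derivation:
Row r has 2^popcount(r) filled cells, so we need popcount(r) = log2(4) = 2.
Scan r = 7..26 and keep those with exactly 2 one-bits:
r=7=111 popcount=3 -> skip
r=8=1000 popcount=1 -> skip
r=9=1001 popcount=2 -> KEEP
r=10=1010 popcount=2 -> KEEP
r=11=1011 popcount=3 -> skip
r=12=1100 popcount=2 -> KEEP
r=13=1101 popcount=3 -> skip
r=14=1110 popcount=3 -> skip
r=15=1111 popcount=4 -> skip
r=16=10000 popcount=1 -> skip
r=17=10001 popcount=2 -> KEEP
r=18=10010 popcount=2 -> KEEP
r=19=10011 popcount=3 -> skip
r=20=10100 popcount=2 -> KEEP
r=21=10101 popcount=3 -> skip
r=22=10110 popcount=3 -> skip
r=23=10111 popcount=4 -> skip
r=24=11000 popcount=2 -> KEEP
r=25=11001 popcount=3 -> skip
r=26=11010 popcount=3 -> skip
Kept rows: 9 10 12 17 18 20 24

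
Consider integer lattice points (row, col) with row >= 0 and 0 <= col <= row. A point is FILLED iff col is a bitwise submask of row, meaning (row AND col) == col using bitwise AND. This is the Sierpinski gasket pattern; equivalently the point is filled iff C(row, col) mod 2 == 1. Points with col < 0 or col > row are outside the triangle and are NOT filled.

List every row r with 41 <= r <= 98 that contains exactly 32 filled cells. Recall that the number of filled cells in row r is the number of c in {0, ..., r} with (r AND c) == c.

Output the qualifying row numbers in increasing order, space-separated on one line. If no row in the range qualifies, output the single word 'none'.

Answer: 47 55 59 61 62 79 87 91 93 94

Derivation:
Row r has 2^popcount(r) filled cells, so we need popcount(r) = log2(32) = 5.
Scan r = 41..98 and keep those with exactly 5 one-bits:
r=41=101001 popcount=3 -> skip
r=42=101010 popcount=3 -> skip
r=43=101011 popcount=4 -> skip
r=44=101100 popcount=3 -> skip
r=45=101101 popcount=4 -> skip
r=46=101110 popcount=4 -> skip
r=47=101111 popcount=5 -> KEEP
r=48=110000 popcount=2 -> skip
r=49=110001 popcount=3 -> skip
r=50=110010 popcount=3 -> skip
r=51=110011 popcount=4 -> skip
r=52=110100 popcount=3 -> skip
r=53=110101 popcount=4 -> skip
r=54=110110 popcount=4 -> skip
r=55=110111 popcount=5 -> KEEP
r=56=111000 popcount=3 -> skip
r=57=111001 popcount=4 -> skip
r=58=111010 popcount=4 -> skip
r=59=111011 popcount=5 -> KEEP
r=60=111100 popcount=4 -> skip
r=61=111101 popcount=5 -> KEEP
r=62=111110 popcount=5 -> KEEP
r=63=111111 popcount=6 -> skip
r=64=1000000 popcount=1 -> skip
r=65=1000001 popcount=2 -> skip
r=66=1000010 popcount=2 -> skip
r=67=1000011 popcount=3 -> skip
r=68=1000100 popcount=2 -> skip
r=69=1000101 popcount=3 -> skip
r=70=1000110 popcount=3 -> skip
r=71=1000111 popcount=4 -> skip
r=72=1001000 popcount=2 -> skip
r=73=1001001 popcount=3 -> skip
r=74=1001010 popcount=3 -> skip
r=75=1001011 popcount=4 -> skip
r=76=1001100 popcount=3 -> skip
r=77=1001101 popcount=4 -> skip
r=78=1001110 popcount=4 -> skip
r=79=1001111 popcount=5 -> KEEP
r=80=1010000 popcount=2 -> skip
r=81=1010001 popcount=3 -> skip
r=82=1010010 popcount=3 -> skip
r=83=1010011 popcount=4 -> skip
r=84=1010100 popcount=3 -> skip
r=85=1010101 popcount=4 -> skip
r=86=1010110 popcount=4 -> skip
r=87=1010111 popcount=5 -> KEEP
r=88=1011000 popcount=3 -> skip
r=89=1011001 popcount=4 -> skip
r=90=1011010 popcount=4 -> skip
r=91=1011011 popcount=5 -> KEEP
r=92=1011100 popcount=4 -> skip
r=93=1011101 popcount=5 -> KEEP
r=94=1011110 popcount=5 -> KEEP
r=95=1011111 popcount=6 -> skip
r=96=1100000 popcount=2 -> skip
r=97=1100001 popcount=3 -> skip
r=98=1100010 popcount=3 -> skip
Kept rows: 47 55 59 61 62 79 87 91 93 94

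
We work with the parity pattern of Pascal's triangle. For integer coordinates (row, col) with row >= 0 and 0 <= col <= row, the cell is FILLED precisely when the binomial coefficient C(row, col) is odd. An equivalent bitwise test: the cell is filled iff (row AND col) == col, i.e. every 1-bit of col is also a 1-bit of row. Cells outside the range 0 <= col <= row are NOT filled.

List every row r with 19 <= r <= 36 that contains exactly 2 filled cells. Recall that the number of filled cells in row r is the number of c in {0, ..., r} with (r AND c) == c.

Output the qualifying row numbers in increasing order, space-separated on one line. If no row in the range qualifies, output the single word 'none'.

Row r has 2^popcount(r) filled cells, so we need popcount(r) = log2(2) = 1.
Scan r = 19..36 and keep those with exactly 1 one-bits:
r=19=10011 popcount=3 -> skip
r=20=10100 popcount=2 -> skip
r=21=10101 popcount=3 -> skip
r=22=10110 popcount=3 -> skip
r=23=10111 popcount=4 -> skip
r=24=11000 popcount=2 -> skip
r=25=11001 popcount=3 -> skip
r=26=11010 popcount=3 -> skip
r=27=11011 popcount=4 -> skip
r=28=11100 popcount=3 -> skip
r=29=11101 popcount=4 -> skip
r=30=11110 popcount=4 -> skip
r=31=11111 popcount=5 -> skip
r=32=100000 popcount=1 -> KEEP
r=33=100001 popcount=2 -> skip
r=34=100010 popcount=2 -> skip
r=35=100011 popcount=3 -> skip
r=36=100100 popcount=2 -> skip
Kept rows: 32

Answer: 32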